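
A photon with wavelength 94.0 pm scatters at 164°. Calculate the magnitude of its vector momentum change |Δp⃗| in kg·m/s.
1.3625e-23 kg·m/s

Photon momentum magnitude is p = h/λ.

Initial momentum:
p₀ = h/λ = 6.6261e-34/9.4000e-11 = 7.0490e-24 kg·m/s

After scattering:
λ' = λ + Δλ = 94.0 + 4.7586 = 98.7586 pm
p' = h/λ' = 6.6261e-34/9.8759e-11 = 6.7094e-24 kg·m/s

Momentum is a vector; the scattered photon's direction makes angle θ = 164° with the incident direction. The magnitude of the vector change Δp⃗ = p⃗₀ − p⃗' is found from the law of cosines:
|Δp⃗|² = p₀² + p'² − 2p₀p'cos θ
|Δp⃗|² = (7.0490e-24)² + (6.7094e-24)² − 2·7.0490e-24·6.7094e-24·cos(164°)
|Δp⃗| = 1.3625e-23 kg·m/s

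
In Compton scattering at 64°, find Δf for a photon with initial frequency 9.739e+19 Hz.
2.988e+19 Hz (decrease)

Convert frequency to wavelength (c = 299792458 m/s):
λ₀ = c/f₀ = 299792458/9.739e+19 = 3.0782674e-12 m = 3.0783 pm

Calculate Compton shift:
Δλ = λ_C(1 - cos(64°)) = 1.3627 pm

Final wavelength:
λ' = λ₀ + Δλ = 3.0783 + 1.3627 = 4.4410 pm

Final frequency:
f' = c/λ' = 299792458/4.4409532e-12 = 6.7506331e+19 Hz

Frequency shift (decrease):
Δf = f₀ - f' = 9.739e+19 - 6.7506331e+19 = 2.988e+19 Hz

(Intermediate values are shown rounded; full precision is carried through to the final answer.)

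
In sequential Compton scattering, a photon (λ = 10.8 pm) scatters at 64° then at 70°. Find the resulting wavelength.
13.7591 pm

Apply Compton shift twice:

First scattering at θ₁ = 64°:
Δλ₁ = λ_C(1 - cos(64°))
Δλ₁ = 2.4263 × 0.5616
Δλ₁ = 1.3627 pm

After first scattering:
λ₁ = 10.8 + 1.3627 = 12.1627 pm

Second scattering at θ₂ = 70°:
Δλ₂ = λ_C(1 - cos(70°))
Δλ₂ = 2.4263 × 0.6580
Δλ₂ = 1.5965 pm

Final wavelength:
λ₂ = 12.1627 + 1.5965 = 13.7591 pm

Total shift: Δλ_total = 1.3627 + 1.5965 = 2.9591 pm

(Intermediate values are shown rounded; full precision is carried through to the final answer.)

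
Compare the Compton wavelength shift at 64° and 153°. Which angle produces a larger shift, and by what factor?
153° produces the larger shift by a factor of 3.367

Calculate both shifts using Δλ = λ_C(1 - cos θ):

For θ₁ = 64°:
Δλ₁ = 2.4263 × (1 - cos(64°))
Δλ₁ = 2.4263 × 0.5616
Δλ₁ = 1.3627 pm

For θ₂ = 153°:
Δλ₂ = 2.4263 × (1 - cos(153°))
Δλ₂ = 2.4263 × 1.8910
Δλ₂ = 4.5882 pm

The 153° angle produces the larger shift.
Ratio: 4.5882/1.3627 = 3.367

(Intermediate values are shown rounded; full precision is carried through to the final answer.)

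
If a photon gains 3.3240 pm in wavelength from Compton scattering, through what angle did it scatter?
111.71°

From the Compton formula Δλ = λ_C(1 - cos θ), we can solve for θ:

cos θ = 1 - Δλ/λ_C

Given:
- Δλ = 3.3240 pm
- λ_C = h/(m_e·c) ≈ 2.42631024 pm

cos θ = 1 - 3.3240/2.42631024
cos θ = 1 - 1.369981
cos θ = -0.369981

θ = arccos(-0.369981)
θ = 111.71°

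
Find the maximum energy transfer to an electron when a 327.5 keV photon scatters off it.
183.9732 keV

Maximum energy transfer occurs at θ = 180° (backscattering).

Initial photon: E₀ = 327.5 keV → λ₀ = 3.7858 pm

Maximum Compton shift (at 180°):
Δλ_max = 2λ_C = 2 × 2.4263 = 4.8526 pm

Final wavelength:
λ' = 3.7858 + 4.8526 = 8.6384 pm

Minimum photon energy (maximum energy to electron):
E'_min = hc/λ' = 143.5268 keV

Maximum electron kinetic energy:
K_max = E₀ - E'_min = 327.5000 - 143.5268 = 183.9732 keV

(Intermediate values are shown rounded; full precision is carried through to the final answer.)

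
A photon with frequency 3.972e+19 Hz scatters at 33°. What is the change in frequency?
1.958e+18 Hz (decrease)

Convert frequency to wavelength (c = 299792458 m/s):
λ₀ = c/f₀ = 299792458/3.972e+19 = 7.5476450e-12 m = 7.5476 pm

Calculate Compton shift:
Δλ = λ_C(1 - cos(33°)) = 0.3914 pm

Final wavelength:
λ' = λ₀ + Δλ = 7.5476 + 0.3914 = 7.9391 pm

Final frequency:
f' = c/λ' = 299792458/7.9390802e-12 = 3.7761611e+19 Hz

Frequency shift (decrease):
Δf = f₀ - f' = 3.972e+19 - 3.7761611e+19 = 1.958e+18 Hz

(Intermediate values are shown rounded; full precision is carried through to the final answer.)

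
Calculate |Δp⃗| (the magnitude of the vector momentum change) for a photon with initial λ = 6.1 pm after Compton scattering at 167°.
1.6846e-22 kg·m/s

Photon momentum magnitude is p = h/λ.

Initial momentum:
p₀ = h/λ = 6.6261e-34/6.1000e-12 = 1.0862e-22 kg·m/s

After scattering:
λ' = λ + Δλ = 6.1 + 4.7904 = 10.8904 pm
p' = h/λ' = 6.6261e-34/1.0890e-11 = 6.0843e-23 kg·m/s

Momentum is a vector; the scattered photon's direction makes angle θ = 167° with the incident direction. The magnitude of the vector change Δp⃗ = p⃗₀ − p⃗' is found from the law of cosines:
|Δp⃗|² = p₀² + p'² − 2p₀p'cos θ
|Δp⃗|² = (1.0862e-22)² + (6.0843e-23)² − 2·1.0862e-22·6.0843e-23·cos(167°)
|Δp⃗| = 1.6846e-22 kg·m/s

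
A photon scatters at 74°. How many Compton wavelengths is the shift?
0.7244 λ_C

The Compton shift formula is:
Δλ = λ_C(1 - cos θ)

Dividing both sides by λ_C:
Δλ/λ_C = 1 - cos θ

For θ = 74°:
Δλ/λ_C = 1 - cos(74°)
Δλ/λ_C = 1 - 0.2756
Δλ/λ_C = 0.7244

This means the shift is 0.7244 × λ_C = 1.7575 pm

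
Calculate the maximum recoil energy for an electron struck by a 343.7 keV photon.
197.1459 keV

Maximum energy transfer occurs at θ = 180° (backscattering).

Initial photon: E₀ = 343.7 keV → λ₀ = 3.6073 pm

Maximum Compton shift (at 180°):
Δλ_max = 2λ_C = 2 × 2.4263 = 4.8526 pm

Final wavelength:
λ' = 3.6073 + 4.8526 = 8.4600 pm

Minimum photon energy (maximum energy to electron):
E'_min = hc/λ' = 146.5541 keV

Maximum electron kinetic energy:
K_max = E₀ - E'_min = 343.7000 - 146.5541 = 197.1459 keV

(Intermediate values are shown rounded; full precision is carried through to the final answer.)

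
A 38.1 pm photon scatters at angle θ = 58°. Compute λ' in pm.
39.2406 pm

Using the Compton scattering formula:
λ' = λ + Δλ = λ + λ_C(1 - cos θ)

Given:
- Initial wavelength λ = 38.1 pm
- Scattering angle θ = 58°
- Compton wavelength λ_C ≈ 2.4263 pm

Calculate the shift:
Δλ = 2.4263 × (1 - cos(58°))
Δλ = 2.4263 × 0.4701
Δλ = 1.1406 pm

Final wavelength:
λ' = 38.1 + 1.1406 = 39.2406 pm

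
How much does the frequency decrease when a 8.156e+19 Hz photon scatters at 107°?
3.755e+19 Hz (decrease)

Convert frequency to wavelength (c = 299792458 m/s):
λ₀ = c/f₀ = 299792458/8.156e+19 = 3.6757290e-12 m = 3.6757 pm

Calculate Compton shift:
Δλ = λ_C(1 - cos(107°)) = 3.1357 pm

Final wavelength:
λ' = λ₀ + Δλ = 3.6757 + 3.1357 = 6.8114 pm

Final frequency:
f' = c/λ' = 299792458/6.8114237e-12 = 4.4013186e+19 Hz

Frequency shift (decrease):
Δf = f₀ - f' = 8.156e+19 - 4.4013186e+19 = 3.755e+19 Hz

(Intermediate values are shown rounded; full precision is carried through to the final answer.)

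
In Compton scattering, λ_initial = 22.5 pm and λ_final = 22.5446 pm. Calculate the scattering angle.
11.00°

First find the wavelength shift:
Δλ = λ' - λ = 22.5446 - 22.5 = 0.0446 pm

Using Δλ = λ_C(1 - cos θ), with λ_C = h/(m_e·c) ≈ 2.42631024 pm:
cos θ = 1 - Δλ/λ_C
cos θ = 1 - 0.0446/2.42631024
cos θ = 0.981618

θ = arccos(0.981618)
θ = 11.00°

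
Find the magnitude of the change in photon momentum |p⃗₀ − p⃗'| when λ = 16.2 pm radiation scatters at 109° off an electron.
6.1208e-23 kg·m/s

Photon momentum magnitude is p = h/λ.

Initial momentum:
p₀ = h/λ = 6.6261e-34/1.6200e-11 = 4.0902e-23 kg·m/s

After scattering:
λ' = λ + Δλ = 16.2 + 3.2162 = 19.4162 pm
p' = h/λ' = 6.6261e-34/1.9416e-11 = 3.4126e-23 kg·m/s

Momentum is a vector; the scattered photon's direction makes angle θ = 109° with the incident direction. The magnitude of the vector change Δp⃗ = p⃗₀ − p⃗' is found from the law of cosines:
|Δp⃗|² = p₀² + p'² − 2p₀p'cos θ
|Δp⃗|² = (4.0902e-23)² + (3.4126e-23)² − 2·4.0902e-23·3.4126e-23·cos(109°)
|Δp⃗| = 6.1208e-23 kg·m/s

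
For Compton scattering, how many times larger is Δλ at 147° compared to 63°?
147° produces the larger shift by a factor of 3.367

Calculate both shifts using Δλ = λ_C(1 - cos θ):

For θ₁ = 63°:
Δλ₁ = 2.4263 × (1 - cos(63°))
Δλ₁ = 2.4263 × 0.5460
Δλ₁ = 1.3248 pm

For θ₂ = 147°:
Δλ₂ = 2.4263 × (1 - cos(147°))
Δλ₂ = 2.4263 × 1.8387
Δλ₂ = 4.4612 pm

The 147° angle produces the larger shift.
Ratio: 4.4612/1.3248 = 3.367

(Intermediate values are shown rounded; full precision is carried through to the final answer.)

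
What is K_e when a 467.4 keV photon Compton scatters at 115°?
264.2920 keV

By energy conservation: K_e = E_initial - E_final

First find the scattered photon energy:
Initial wavelength: λ = hc/E = 2.6526 pm
Compton shift: Δλ = λ_C(1 - cos(115°)) = 3.4517 pm
Final wavelength: λ' = 2.6526 + 3.4517 = 6.1043 pm
Final photon energy: E' = hc/λ' = 203.1080 keV

Electron kinetic energy:
K_e = E - E' = 467.4000 - 203.1080 = 264.2920 keV

(Intermediate values are shown rounded; full precision is carried through to the final answer.)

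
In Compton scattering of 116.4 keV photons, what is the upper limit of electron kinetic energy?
36.4318 keV

Maximum energy transfer occurs at θ = 180° (backscattering).

Initial photon: E₀ = 116.4 keV → λ₀ = 10.6516 pm

Maximum Compton shift (at 180°):
Δλ_max = 2λ_C = 2 × 2.4263 = 4.8526 pm

Final wavelength:
λ' = 10.6516 + 4.8526 = 15.5042 pm

Minimum photon energy (maximum energy to electron):
E'_min = hc/λ' = 79.9682 keV

Maximum electron kinetic energy:
K_max = E₀ - E'_min = 116.4000 - 79.9682 = 36.4318 keV

(Intermediate values are shown rounded; full precision is carried through to the final answer.)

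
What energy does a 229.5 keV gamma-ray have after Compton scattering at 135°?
129.9035 keV

First convert energy to wavelength:
λ = hc/E, with hc ≈ 1239.842 keV·pm (i.e. 1239.842 eV·nm)

For E = 229.5 keV = 229500 eV:
λ = 1239.842 keV·pm / 229.5 keV
λ = 5.4024 pm

Calculate the Compton shift:
Δλ = λ_C(1 - cos(135°)) = 2.4263 × 1.7071
Δλ = 4.1420 pm

Final wavelength:
λ' = 5.4024 + 4.1420 = 9.5443 pm

Final energy:
E' = hc/λ' = 1239.842 / 9.5443 = 129.9035 keV

(Intermediate values are shown rounded; full precision is carried through to the final answer.)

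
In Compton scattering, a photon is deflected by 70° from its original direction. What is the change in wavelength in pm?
1.5965 pm

Using the Compton scattering formula:
Δλ = λ_C(1 - cos θ)

where λ_C = h/(m_e·c) ≈ 2.4263 pm is the Compton wavelength of an electron.

For θ = 70°:
cos(70°) = 0.3420
1 - cos(70°) = 0.6580

Δλ = 2.4263 × 0.6580
Δλ = 1.5965 pm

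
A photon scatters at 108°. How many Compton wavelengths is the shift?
1.3090 λ_C

The Compton shift formula is:
Δλ = λ_C(1 - cos θ)

Dividing both sides by λ_C:
Δλ/λ_C = 1 - cos θ

For θ = 108°:
Δλ/λ_C = 1 - cos(108°)
Δλ/λ_C = 1 - -0.3090
Δλ/λ_C = 1.3090

This means the shift is 1.3090 × λ_C = 3.1761 pm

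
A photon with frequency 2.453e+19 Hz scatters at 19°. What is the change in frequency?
2.625e+17 Hz (decrease)

Convert frequency to wavelength (c = 299792458 m/s):
λ₀ = c/f₀ = 299792458/2.453e+19 = 1.2221462e-11 m = 12.2215 pm

Calculate Compton shift:
Δλ = λ_C(1 - cos(19°)) = 0.1322 pm

Final wavelength:
λ' = λ₀ + Δλ = 12.2215 + 0.1322 = 12.3537 pm

Final frequency:
f' = c/λ' = 299792458/1.2353651e-11 = 2.4267520e+19 Hz

Frequency shift (decrease):
Δf = f₀ - f' = 2.453e+19 - 2.4267520e+19 = 2.625e+17 Hz

(Intermediate values are shown rounded; full precision is carried through to the final answer.)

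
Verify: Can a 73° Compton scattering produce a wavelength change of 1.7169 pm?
Yes, consistent

Calculate the expected shift for θ = 73°:

Δλ_expected = λ_C(1 - cos(73°))
Δλ_expected = 2.4263 × (1 - cos(73°))
Δλ_expected = 2.4263 × 0.7076
Δλ_expected = 1.7169 pm

Given shift: 1.7169 pm
Expected shift: 1.7169 pm
Difference: 0.0000 pm

The values match. This is consistent with Compton scattering at the stated angle.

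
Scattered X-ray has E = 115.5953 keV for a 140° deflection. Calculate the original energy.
192.4999 keV

Convert final energy to wavelength (hc ≈ 1239.842 keV·pm):
λ' = hc/E' = 1239.842 / 115.5953 = 10.7257 pm

Calculate the Compton shift:
Δλ = λ_C(1 - cos(140°))
Δλ = 2.4263 × (1 - cos(140°))
Δλ = 4.2850 pm

Initial wavelength:
λ = λ' - Δλ = 10.7257 - 4.2850 = 6.4407 pm

Initial energy:
E = hc/λ = 1239.842 / 6.4407 = 192.4999 keV

(Intermediate values are shown rounded; full precision is carried through to the final answer.)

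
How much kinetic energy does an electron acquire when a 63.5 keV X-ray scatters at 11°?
0.1446 keV

By energy conservation: K_e = E_initial - E_final

First find the scattered photon energy:
Initial wavelength: λ = hc/E = 19.5251 pm
Compton shift: Δλ = λ_C(1 - cos(11°)) = 0.0446 pm
Final wavelength: λ' = 19.5251 + 0.0446 = 19.5696 pm
Final photon energy: E' = hc/λ' = 63.3554 keV

Electron kinetic energy:
K_e = E - E' = 63.5000 - 63.3554 = 0.1446 keV

(Intermediate values are shown rounded; full precision is carried through to the final answer.)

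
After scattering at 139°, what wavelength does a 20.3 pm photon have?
24.5575 pm

Using the Compton scattering formula:
λ' = λ + Δλ = λ + λ_C(1 - cos θ)

Given:
- Initial wavelength λ = 20.3 pm
- Scattering angle θ = 139°
- Compton wavelength λ_C ≈ 2.4263 pm

Calculate the shift:
Δλ = 2.4263 × (1 - cos(139°))
Δλ = 2.4263 × 1.7547
Δλ = 4.2575 pm

Final wavelength:
λ' = 20.3 + 4.2575 = 24.5575 pm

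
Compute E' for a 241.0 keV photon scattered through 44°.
212.8286 keV

First convert energy to wavelength:
λ = hc/E, with hc ≈ 1239.842 keV·pm (i.e. 1239.842 eV·nm)

For E = 241.0 keV = 241000 eV:
λ = 1239.842 keV·pm / 241.0 keV
λ = 5.1446 pm

Calculate the Compton shift:
Δλ = λ_C(1 - cos(44°)) = 2.4263 × 0.2807
Δλ = 0.6810 pm

Final wavelength:
λ' = 5.1446 + 0.6810 = 5.8255 pm

Final energy:
E' = hc/λ' = 1239.842 / 5.8255 = 212.8286 keV

(Intermediate values are shown rounded; full precision is carried through to the final answer.)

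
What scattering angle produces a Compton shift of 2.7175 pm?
96.89°

From the Compton formula Δλ = λ_C(1 - cos θ), we can solve for θ:

cos θ = 1 - Δλ/λ_C

Given:
- Δλ = 2.7175 pm
- λ_C = h/(m_e·c) ≈ 2.42631024 pm

cos θ = 1 - 2.7175/2.42631024
cos θ = 1 - 1.120013
cos θ = -0.120013

θ = arccos(-0.120013)
θ = 96.89°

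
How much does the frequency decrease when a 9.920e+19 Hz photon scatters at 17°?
3.362e+18 Hz (decrease)

Convert frequency to wavelength (c = 299792458 m/s):
λ₀ = c/f₀ = 299792458/9.920e+19 = 3.0221014e-12 m = 3.0221 pm

Calculate Compton shift:
Δλ = λ_C(1 - cos(17°)) = 0.1060 pm

Final wavelength:
λ' = λ₀ + Δλ = 3.0221 + 0.1060 = 3.1281 pm

Final frequency:
f' = c/λ' = 299792458/3.1281196e-12 = 9.5837914e+19 Hz

Frequency shift (decrease):
Δf = f₀ - f' = 9.920e+19 - 9.5837914e+19 = 3.362e+18 Hz

(Intermediate values are shown rounded; full precision is carried through to the final answer.)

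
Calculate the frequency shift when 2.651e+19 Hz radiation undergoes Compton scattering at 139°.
7.251e+18 Hz (decrease)

Convert frequency to wavelength (c = 299792458 m/s):
λ₀ = c/f₀ = 299792458/2.651e+19 = 1.1308656e-11 m = 11.3087 pm

Calculate Compton shift:
Δλ = λ_C(1 - cos(139°)) = 4.2575 pm

Final wavelength:
λ' = λ₀ + Δλ = 11.3087 + 4.2575 = 15.5661 pm

Final frequency:
f' = c/λ' = 299792458/1.5566125e-11 = 1.9259286e+19 Hz

Frequency shift (decrease):
Δf = f₀ - f' = 2.651e+19 - 1.9259286e+19 = 7.251e+18 Hz

(Intermediate values are shown rounded; full precision is carried through to the final answer.)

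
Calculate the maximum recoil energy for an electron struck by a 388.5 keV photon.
234.3670 keV

Maximum energy transfer occurs at θ = 180° (backscattering).

Initial photon: E₀ = 388.5 keV → λ₀ = 3.1914 pm

Maximum Compton shift (at 180°):
Δλ_max = 2λ_C = 2 × 2.4263 = 4.8526 pm

Final wavelength:
λ' = 3.1914 + 4.8526 = 8.0440 pm

Minimum photon energy (maximum energy to electron):
E'_min = hc/λ' = 154.1330 keV

Maximum electron kinetic energy:
K_max = E₀ - E'_min = 388.5000 - 154.1330 = 234.3670 keV

(Intermediate values are shown rounded; full precision is carried through to the final answer.)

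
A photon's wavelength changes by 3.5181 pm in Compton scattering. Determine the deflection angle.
116.74°

From the Compton formula Δλ = λ_C(1 - cos θ), we can solve for θ:

cos θ = 1 - Δλ/λ_C

Given:
- Δλ = 3.5181 pm
- λ_C = h/(m_e·c) ≈ 2.42631024 pm

cos θ = 1 - 3.5181/2.42631024
cos θ = 1 - 1.449979
cos θ = -0.449979

θ = arccos(-0.449979)
θ = 116.74°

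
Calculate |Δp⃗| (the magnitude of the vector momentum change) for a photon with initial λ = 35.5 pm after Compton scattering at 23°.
7.4229e-24 kg·m/s

Photon momentum magnitude is p = h/λ.

Initial momentum:
p₀ = h/λ = 6.6261e-34/3.5500e-11 = 1.8665e-23 kg·m/s

After scattering:
λ' = λ + Δλ = 35.5 + 0.1929 = 35.6929 pm
p' = h/λ' = 6.6261e-34/3.5693e-11 = 1.8564e-23 kg·m/s

Momentum is a vector; the scattered photon's direction makes angle θ = 23° with the incident direction. The magnitude of the vector change Δp⃗ = p⃗₀ − p⃗' is found from the law of cosines:
|Δp⃗|² = p₀² + p'² − 2p₀p'cos θ
|Δp⃗|² = (1.8665e-23)² + (1.8564e-23)² − 2·1.8665e-23·1.8564e-23·cos(23°)
|Δp⃗| = 7.4229e-24 kg·m/s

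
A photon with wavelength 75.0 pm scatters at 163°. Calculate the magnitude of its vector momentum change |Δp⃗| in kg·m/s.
1.6956e-23 kg·m/s

Photon momentum magnitude is p = h/λ.

Initial momentum:
p₀ = h/λ = 6.6261e-34/7.5000e-11 = 8.8348e-24 kg·m/s

After scattering:
λ' = λ + Δλ = 75.0 + 4.7466 = 79.7466 pm
p' = h/λ' = 6.6261e-34/7.9747e-11 = 8.3089e-24 kg·m/s

Momentum is a vector; the scattered photon's direction makes angle θ = 163° with the incident direction. The magnitude of the vector change Δp⃗ = p⃗₀ − p⃗' is found from the law of cosines:
|Δp⃗|² = p₀² + p'² − 2p₀p'cos θ
|Δp⃗|² = (8.8348e-24)² + (8.3089e-24)² − 2·8.8348e-24·8.3089e-24·cos(163°)
|Δp⃗| = 1.6956e-23 kg·m/s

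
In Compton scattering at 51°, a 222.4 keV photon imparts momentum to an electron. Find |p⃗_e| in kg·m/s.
9.6389e-23 kg·m/s

The electron is initially at rest, so by conservation of momentum:
p⃗_e = p⃗₀ − p⃗'  (incident photon momentum minus scattered photon momentum)

Photon momentum magnitudes (p = h/λ = E/c):
λ₀ = hc/E₀ = 5.5748 pm → p₀ = h/λ₀ = 1.1886e-22 kg·m/s
Δλ = λ_C(1 − cos 51°) = 0.8994 pm
λ' = 6.4742 pm → p' = h/λ' = 1.0235e-22 kg·m/s

The scattered photon makes angle θ = 51° with the incident direction, so by the law of cosines:
|p⃗_e|² = p₀² + p'² − 2p₀p'cos θ
|p⃗_e|² = (1.1886e-22)² + (1.0235e-22)² − 2·1.1886e-22·1.0235e-22·cos(51°)
|p⃗_e| = 9.6389e-23 kg·m/s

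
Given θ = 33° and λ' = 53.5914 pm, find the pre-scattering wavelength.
53.2000 pm

From λ' = λ + Δλ, we have λ = λ' - Δλ

First calculate the Compton shift:
Δλ = λ_C(1 - cos θ)
Δλ = 2.4263 × (1 - cos(33°))
Δλ = 2.4263 × 0.1613
Δλ = 0.3914 pm

Initial wavelength:
λ = λ' - Δλ
λ = 53.5914 - 0.3914
λ = 53.2000 pm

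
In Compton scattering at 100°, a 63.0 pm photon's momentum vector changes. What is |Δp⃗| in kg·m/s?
1.5768e-23 kg·m/s

Photon momentum magnitude is p = h/λ.

Initial momentum:
p₀ = h/λ = 6.6261e-34/6.3000e-11 = 1.0518e-23 kg·m/s

After scattering:
λ' = λ + Δλ = 63.0 + 2.8476 = 65.8476 pm
p' = h/λ' = 6.6261e-34/6.5848e-11 = 1.0063e-23 kg·m/s

Momentum is a vector; the scattered photon's direction makes angle θ = 100° with the incident direction. The magnitude of the vector change Δp⃗ = p⃗₀ − p⃗' is found from the law of cosines:
|Δp⃗|² = p₀² + p'² − 2p₀p'cos θ
|Δp⃗|² = (1.0518e-23)² + (1.0063e-23)² − 2·1.0518e-23·1.0063e-23·cos(100°)
|Δp⃗| = 1.5768e-23 kg·m/s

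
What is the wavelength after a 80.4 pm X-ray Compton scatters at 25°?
80.6273 pm

Using the Compton scattering formula:
λ' = λ + Δλ = λ + λ_C(1 - cos θ)

Given:
- Initial wavelength λ = 80.4 pm
- Scattering angle θ = 25°
- Compton wavelength λ_C ≈ 2.4263 pm

Calculate the shift:
Δλ = 2.4263 × (1 - cos(25°))
Δλ = 2.4263 × 0.0937
Δλ = 0.2273 pm

Final wavelength:
λ' = 80.4 + 0.2273 = 80.6273 pm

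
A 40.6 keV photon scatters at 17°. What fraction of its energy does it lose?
0.0035 (or 0.35%)

Calculate initial and final photon energies:

Initial: E₀ = 40.6 keV → λ₀ = 30.5380 pm
Compton shift: Δλ = 0.1060 pm
Final wavelength: λ' = 30.6440 pm
Final energy: E' = 40.4595 keV

Fractional energy loss:
(E₀ - E')/E₀ = (40.6000 - 40.4595)/40.6000
= 0.1405/40.6000
= 0.0035
= 0.35%

(Intermediate values are shown rounded; full precision is carried through to the final answer.)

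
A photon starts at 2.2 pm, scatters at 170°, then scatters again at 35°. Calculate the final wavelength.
7.4546 pm

Apply Compton shift twice:

First scattering at θ₁ = 170°:
Δλ₁ = λ_C(1 - cos(170°))
Δλ₁ = 2.4263 × 1.9848
Δλ₁ = 4.8158 pm

After first scattering:
λ₁ = 2.2 + 4.8158 = 7.0158 pm

Second scattering at θ₂ = 35°:
Δλ₂ = λ_C(1 - cos(35°))
Δλ₂ = 2.4263 × 0.1808
Δλ₂ = 0.4388 pm

Final wavelength:
λ₂ = 7.0158 + 0.4388 = 7.4546 pm

Total shift: Δλ_total = 4.8158 + 0.4388 = 5.2546 pm

(Intermediate values are shown rounded; full precision is carried through to the final answer.)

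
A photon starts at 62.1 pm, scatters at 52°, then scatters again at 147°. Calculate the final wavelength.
67.4937 pm

Apply Compton shift twice:

First scattering at θ₁ = 52°:
Δλ₁ = λ_C(1 - cos(52°))
Δλ₁ = 2.4263 × 0.3843
Δλ₁ = 0.9325 pm

After first scattering:
λ₁ = 62.1 + 0.9325 = 63.0325 pm

Second scattering at θ₂ = 147°:
Δλ₂ = λ_C(1 - cos(147°))
Δλ₂ = 2.4263 × 1.8387
Δλ₂ = 4.4612 pm

Final wavelength:
λ₂ = 63.0325 + 4.4612 = 67.4937 pm

Total shift: Δλ_total = 0.9325 + 4.4612 = 5.3937 pm

(Intermediate values are shown rounded; full precision is carried through to the final answer.)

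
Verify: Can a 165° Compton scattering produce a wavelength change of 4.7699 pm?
Yes, consistent

Calculate the expected shift for θ = 165°:

Δλ_expected = λ_C(1 - cos(165°))
Δλ_expected = 2.4263 × (1 - cos(165°))
Δλ_expected = 2.4263 × 1.9659
Δλ_expected = 4.7699 pm

Given shift: 4.7699 pm
Expected shift: 4.7699 pm
Difference: 0.0000 pm

The values match. This is consistent with Compton scattering at the stated angle.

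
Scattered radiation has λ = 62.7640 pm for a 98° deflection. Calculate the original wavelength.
60.0000 pm

From λ' = λ + Δλ, we have λ = λ' - Δλ

First calculate the Compton shift:
Δλ = λ_C(1 - cos θ)
Δλ = 2.4263 × (1 - cos(98°))
Δλ = 2.4263 × 1.1392
Δλ = 2.7640 pm

Initial wavelength:
λ = λ' - Δλ
λ = 62.7640 - 2.7640
λ = 60.0000 pm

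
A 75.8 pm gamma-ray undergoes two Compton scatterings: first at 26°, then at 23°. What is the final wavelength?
76.2384 pm

Apply Compton shift twice:

First scattering at θ₁ = 26°:
Δλ₁ = λ_C(1 - cos(26°))
Δλ₁ = 2.4263 × 0.1012
Δλ₁ = 0.2456 pm

After first scattering:
λ₁ = 75.8 + 0.2456 = 76.0456 pm

Second scattering at θ₂ = 23°:
Δλ₂ = λ_C(1 - cos(23°))
Δλ₂ = 2.4263 × 0.0795
Δλ₂ = 0.1929 pm

Final wavelength:
λ₂ = 76.0456 + 0.1929 = 76.2384 pm

Total shift: Δλ_total = 0.2456 + 0.1929 = 0.4384 pm

(Intermediate values are shown rounded; full precision is carried through to the final answer.)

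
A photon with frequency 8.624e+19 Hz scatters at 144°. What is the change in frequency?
4.813e+19 Hz (decrease)

Convert frequency to wavelength (c = 299792458 m/s):
λ₀ = c/f₀ = 299792458/8.624e+19 = 3.4762576e-12 m = 3.4763 pm

Calculate Compton shift:
Δλ = λ_C(1 - cos(144°)) = 4.3892 pm

Final wavelength:
λ' = λ₀ + Δλ = 3.4763 + 4.3892 = 7.8655 pm

Final frequency:
f' = c/λ' = 299792458/7.8654941e-12 = 3.8114892e+19 Hz

Frequency shift (decrease):
Δf = f₀ - f' = 8.624e+19 - 3.8114892e+19 = 4.813e+19 Hz

(Intermediate values are shown rounded; full precision is carried through to the final answer.)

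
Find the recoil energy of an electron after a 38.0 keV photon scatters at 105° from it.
3.2527 keV

By energy conservation: K_e = E_initial - E_final

First find the scattered photon energy:
Initial wavelength: λ = hc/E = 32.6274 pm
Compton shift: Δλ = λ_C(1 - cos(105°)) = 3.0543 pm
Final wavelength: λ' = 32.6274 + 3.0543 = 35.6817 pm
Final photon energy: E' = hc/λ' = 34.7473 keV

Electron kinetic energy:
K_e = E - E' = 38.0000 - 34.7473 = 3.2527 keV

(Intermediate values are shown rounded; full precision is carried through to the final answer.)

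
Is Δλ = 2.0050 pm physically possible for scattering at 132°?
No, inconsistent

Calculate the expected shift for θ = 132°:

Δλ_expected = λ_C(1 - cos(132°))
Δλ_expected = 2.4263 × (1 - cos(132°))
Δλ_expected = 2.4263 × 1.6691
Δλ_expected = 4.0498 pm

Given shift: 2.0050 pm
Expected shift: 4.0498 pm
Difference: 2.0448 pm

The values do not match. The given shift corresponds to θ ≈ 80.0°, not 132°.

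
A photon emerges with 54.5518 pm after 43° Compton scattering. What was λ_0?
53.9000 pm

From λ' = λ + Δλ, we have λ = λ' - Δλ

First calculate the Compton shift:
Δλ = λ_C(1 - cos θ)
Δλ = 2.4263 × (1 - cos(43°))
Δλ = 2.4263 × 0.2686
Δλ = 0.6518 pm

Initial wavelength:
λ = λ' - Δλ
λ = 54.5518 - 0.6518
λ = 53.9000 pm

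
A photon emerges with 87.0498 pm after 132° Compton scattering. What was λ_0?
83.0000 pm

From λ' = λ + Δλ, we have λ = λ' - Δλ

First calculate the Compton shift:
Δλ = λ_C(1 - cos θ)
Δλ = 2.4263 × (1 - cos(132°))
Δλ = 2.4263 × 1.6691
Δλ = 4.0498 pm

Initial wavelength:
λ = λ' - Δλ
λ = 87.0498 - 4.0498
λ = 83.0000 pm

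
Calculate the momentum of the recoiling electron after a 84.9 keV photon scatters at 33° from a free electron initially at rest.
2.5462e-23 kg·m/s

The electron is initially at rest, so by conservation of momentum:
p⃗_e = p⃗₀ − p⃗'  (incident photon momentum minus scattered photon momentum)

Photon momentum magnitudes (p = h/λ = E/c):
λ₀ = hc/E₀ = 14.6036 pm → p₀ = h/λ₀ = 4.5373e-23 kg·m/s
Δλ = λ_C(1 − cos 33°) = 0.3914 pm
λ' = 14.9950 pm → p' = h/λ' = 4.4189e-23 kg·m/s

The scattered photon makes angle θ = 33° with the incident direction, so by the law of cosines:
|p⃗_e|² = p₀² + p'² − 2p₀p'cos θ
|p⃗_e|² = (4.5373e-23)² + (4.4189e-23)² − 2·4.5373e-23·4.4189e-23·cos(33°)
|p⃗_e| = 2.5462e-23 kg·m/s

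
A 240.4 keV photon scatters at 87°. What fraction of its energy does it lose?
0.3084 (or 30.84%)

Calculate initial and final photon energies:

Initial: E₀ = 240.4 keV → λ₀ = 5.1574 pm
Compton shift: Δλ = 2.2993 pm
Final wavelength: λ' = 7.4567 pm
Final energy: E' = 166.2713 keV

Fractional energy loss:
(E₀ - E')/E₀ = (240.4000 - 166.2713)/240.4000
= 74.1287/240.4000
= 0.3084
= 30.84%

(Intermediate values are shown rounded; full precision is carried through to the final answer.)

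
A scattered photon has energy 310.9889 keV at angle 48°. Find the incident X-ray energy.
389.4000 keV

Convert final energy to wavelength (hc ≈ 1239.842 keV·pm):
λ' = hc/E' = 1239.842 / 310.9889 = 3.9868 pm

Calculate the Compton shift:
Δλ = λ_C(1 - cos(48°))
Δλ = 2.4263 × (1 - cos(48°))
Δλ = 0.8028 pm

Initial wavelength:
λ = λ' - Δλ = 3.9868 - 0.8028 = 3.1840 pm

Initial energy:
E = hc/λ = 1239.842 / 3.1840 = 389.4000 keV

(Intermediate values are shown rounded; full precision is carried through to the final answer.)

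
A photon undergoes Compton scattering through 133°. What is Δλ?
4.0810 pm

Using the Compton scattering formula:
Δλ = λ_C(1 - cos θ)

where λ_C = h/(m_e·c) ≈ 2.4263 pm is the Compton wavelength of an electron.

For θ = 133°:
cos(133°) = -0.6820
1 - cos(133°) = 1.6820

Δλ = 2.4263 × 1.6820
Δλ = 4.0810 pm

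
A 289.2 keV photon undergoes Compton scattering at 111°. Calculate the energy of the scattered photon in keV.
163.5036 keV

First convert energy to wavelength:
λ = hc/E, with hc ≈ 1239.842 keV·pm (i.e. 1239.842 eV·nm)

For E = 289.2 keV = 289200 eV:
λ = 1239.842 keV·pm / 289.2 keV
λ = 4.2871 pm

Calculate the Compton shift:
Δλ = λ_C(1 - cos(111°)) = 2.4263 × 1.3584
Δλ = 3.2958 pm

Final wavelength:
λ' = 4.2871 + 3.2958 = 7.5830 pm

Final energy:
E' = hc/λ' = 1239.842 / 7.5830 = 163.5036 keV

(Intermediate values are shown rounded; full precision is carried through to the final answer.)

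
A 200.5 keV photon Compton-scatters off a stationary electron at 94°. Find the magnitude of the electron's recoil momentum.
1.3530e-22 kg·m/s

The electron is initially at rest, so by conservation of momentum:
p⃗_e = p⃗₀ − p⃗'  (incident photon momentum minus scattered photon momentum)

Photon momentum magnitudes (p = h/λ = E/c):
λ₀ = hc/E₀ = 6.1838 pm → p₀ = h/λ₀ = 1.0715e-22 kg·m/s
Δλ = λ_C(1 − cos 94°) = 2.5956 pm
λ' = 8.7793 pm → p' = h/λ' = 7.5474e-23 kg·m/s

The scattered photon makes angle θ = 94° with the incident direction, so by the law of cosines:
|p⃗_e|² = p₀² + p'² − 2p₀p'cos θ
|p⃗_e|² = (1.0715e-22)² + (7.5474e-23)² − 2·1.0715e-22·7.5474e-23·cos(94°)
|p⃗_e| = 1.3530e-22 kg·m/s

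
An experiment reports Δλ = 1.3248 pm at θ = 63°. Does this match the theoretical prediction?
Yes, consistent

Calculate the expected shift for θ = 63°:

Δλ_expected = λ_C(1 - cos(63°))
Δλ_expected = 2.4263 × (1 - cos(63°))
Δλ_expected = 2.4263 × 0.5460
Δλ_expected = 1.3248 pm

Given shift: 1.3248 pm
Expected shift: 1.3248 pm
Difference: 0.0000 pm

The values match. This is consistent with Compton scattering at the stated angle.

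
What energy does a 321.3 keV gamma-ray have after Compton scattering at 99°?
186.0312 keV

First convert energy to wavelength:
λ = hc/E, with hc ≈ 1239.842 keV·pm (i.e. 1239.842 eV·nm)

For E = 321.3 keV = 321300 eV:
λ = 1239.842 keV·pm / 321.3 keV
λ = 3.8588 pm

Calculate the Compton shift:
Δλ = λ_C(1 - cos(99°)) = 2.4263 × 1.1564
Δλ = 2.8059 pm

Final wavelength:
λ' = 3.8588 + 2.8059 = 6.6647 pm

Final energy:
E' = hc/λ' = 1239.842 / 6.6647 = 186.0312 keV

(Intermediate values are shown rounded; full precision is carried through to the final answer.)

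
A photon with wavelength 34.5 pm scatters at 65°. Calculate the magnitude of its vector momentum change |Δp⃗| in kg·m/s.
2.0246e-23 kg·m/s

Photon momentum magnitude is p = h/λ.

Initial momentum:
p₀ = h/λ = 6.6261e-34/3.4500e-11 = 1.9206e-23 kg·m/s

After scattering:
λ' = λ + Δλ = 34.5 + 1.4009 = 35.9009 pm
p' = h/λ' = 6.6261e-34/3.5901e-11 = 1.8457e-23 kg·m/s

Momentum is a vector; the scattered photon's direction makes angle θ = 65° with the incident direction. The magnitude of the vector change Δp⃗ = p⃗₀ − p⃗' is found from the law of cosines:
|Δp⃗|² = p₀² + p'² − 2p₀p'cos θ
|Δp⃗|² = (1.9206e-23)² + (1.8457e-23)² − 2·1.9206e-23·1.8457e-23·cos(65°)
|Δp⃗| = 2.0246e-23 kg·m/s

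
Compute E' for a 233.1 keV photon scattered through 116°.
140.7494 keV

First convert energy to wavelength:
λ = hc/E, with hc ≈ 1239.842 keV·pm (i.e. 1239.842 eV·nm)

For E = 233.1 keV = 233100 eV:
λ = 1239.842 keV·pm / 233.1 keV
λ = 5.3189 pm

Calculate the Compton shift:
Δλ = λ_C(1 - cos(116°)) = 2.4263 × 1.4384
Δλ = 3.4899 pm

Final wavelength:
λ' = 5.3189 + 3.4899 = 8.8089 pm

Final energy:
E' = hc/λ' = 1239.842 / 8.8089 = 140.7494 keV

(Intermediate values are shown rounded; full precision is carried through to the final answer.)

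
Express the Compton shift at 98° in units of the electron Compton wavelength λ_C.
1.1392 λ_C

The Compton shift formula is:
Δλ = λ_C(1 - cos θ)

Dividing both sides by λ_C:
Δλ/λ_C = 1 - cos θ

For θ = 98°:
Δλ/λ_C = 1 - cos(98°)
Δλ/λ_C = 1 - -0.1392
Δλ/λ_C = 1.1392

This means the shift is 1.1392 × λ_C = 2.7640 pm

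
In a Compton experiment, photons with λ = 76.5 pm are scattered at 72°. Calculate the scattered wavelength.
78.1765 pm

Using the Compton scattering formula:
λ' = λ + Δλ = λ + λ_C(1 - cos θ)

Given:
- Initial wavelength λ = 76.5 pm
- Scattering angle θ = 72°
- Compton wavelength λ_C ≈ 2.4263 pm

Calculate the shift:
Δλ = 2.4263 × (1 - cos(72°))
Δλ = 2.4263 × 0.6910
Δλ = 1.6765 pm

Final wavelength:
λ' = 76.5 + 1.6765 = 78.1765 pm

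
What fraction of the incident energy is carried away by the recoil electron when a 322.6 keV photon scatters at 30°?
0.0780 (or 7.80%)

Calculate initial and final photon energies:

Initial: E₀ = 322.6 keV → λ₀ = 3.8433 pm
Compton shift: Δλ = 0.3251 pm
Final wavelength: λ' = 4.1683 pm
Final energy: E' = 297.4424 keV

Fractional energy loss:
(E₀ - E')/E₀ = (322.6000 - 297.4424)/322.6000
= 25.1576/322.6000
= 0.0780
= 7.80%

(Intermediate values are shown rounded; full precision is carried through to the final answer.)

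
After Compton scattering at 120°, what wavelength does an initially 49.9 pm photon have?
53.5395 pm

Using the Compton formula: λ' = λ + λ_C(1 − cos θ)

For θ = 120°, cos θ = -1/2 (exact) = -0.5000, so:
1 − cos 120° = 1 − (-1/2) = 1.5000

Δλ = λ_C × 1.5000 = 2.4263 × 1.5000 = 3.6395 pm

λ' = 49.9 + 3.6395 = 53.5395 pm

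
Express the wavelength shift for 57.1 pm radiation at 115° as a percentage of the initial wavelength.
6.0450%

Calculate the Compton shift:
Δλ = λ_C(1 - cos(115°))
Δλ = 2.4263 × (1 - cos(115°))
Δλ = 2.4263 × 1.4226
Δλ = 3.4517 pm

Percentage change:
(Δλ/λ₀) × 100 = (3.4517/57.1) × 100
= 6.0450%

(Intermediate values are shown rounded; full precision is carried through to the final answer.)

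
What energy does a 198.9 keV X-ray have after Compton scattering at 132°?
120.5682 keV

First convert energy to wavelength:
λ = hc/E, with hc ≈ 1239.842 keV·pm (i.e. 1239.842 eV·nm)

For E = 198.9 keV = 198900 eV:
λ = 1239.842 keV·pm / 198.9 keV
λ = 6.2335 pm

Calculate the Compton shift:
Δλ = λ_C(1 - cos(132°)) = 2.4263 × 1.6691
Δλ = 4.0498 pm

Final wavelength:
λ' = 6.2335 + 4.0498 = 10.2833 pm

Final energy:
E' = hc/λ' = 1239.842 / 10.2833 = 120.5682 keV

(Intermediate values are shown rounded; full precision is carried through to the final answer.)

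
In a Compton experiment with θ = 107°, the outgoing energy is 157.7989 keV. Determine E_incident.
262.6001 keV

Convert final energy to wavelength (hc ≈ 1239.842 keV·pm):
λ' = hc/E' = 1239.842 / 157.7989 = 7.8571 pm

Calculate the Compton shift:
Δλ = λ_C(1 - cos(107°))
Δλ = 2.4263 × (1 - cos(107°))
Δλ = 3.1357 pm

Initial wavelength:
λ = λ' - Δλ = 7.8571 - 3.1357 = 4.7214 pm

Initial energy:
E = hc/λ = 1239.842 / 4.7214 = 262.6001 keV

(Intermediate values are shown rounded; full precision is carried through to the final answer.)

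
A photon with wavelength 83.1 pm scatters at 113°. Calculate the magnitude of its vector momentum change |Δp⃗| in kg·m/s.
1.3040e-23 kg·m/s

Photon momentum magnitude is p = h/λ.

Initial momentum:
p₀ = h/λ = 6.6261e-34/8.3100e-11 = 7.9736e-24 kg·m/s

After scattering:
λ' = λ + Δλ = 83.1 + 3.3743 = 86.4743 pm
p' = h/λ' = 6.6261e-34/8.6474e-11 = 7.6625e-24 kg·m/s

Momentum is a vector; the scattered photon's direction makes angle θ = 113° with the incident direction. The magnitude of the vector change Δp⃗ = p⃗₀ − p⃗' is found from the law of cosines:
|Δp⃗|² = p₀² + p'² − 2p₀p'cos θ
|Δp⃗|² = (7.9736e-24)² + (7.6625e-24)² − 2·7.9736e-24·7.6625e-24·cos(113°)
|Δp⃗| = 1.3040e-23 kg·m/s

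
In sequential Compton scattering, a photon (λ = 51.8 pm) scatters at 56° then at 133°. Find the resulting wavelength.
56.9506 pm

Apply Compton shift twice:

First scattering at θ₁ = 56°:
Δλ₁ = λ_C(1 - cos(56°))
Δλ₁ = 2.4263 × 0.4408
Δλ₁ = 1.0695 pm

After first scattering:
λ₁ = 51.8 + 1.0695 = 52.8695 pm

Second scattering at θ₂ = 133°:
Δλ₂ = λ_C(1 - cos(133°))
Δλ₂ = 2.4263 × 1.6820
Δλ₂ = 4.0810 pm

Final wavelength:
λ₂ = 52.8695 + 4.0810 = 56.9506 pm

Total shift: Δλ_total = 1.0695 + 4.0810 = 5.1506 pm

(Intermediate values are shown rounded; full precision is carried through to the final answer.)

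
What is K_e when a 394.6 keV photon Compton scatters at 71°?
135.1322 keV

By energy conservation: K_e = E_initial - E_final

First find the scattered photon energy:
Initial wavelength: λ = hc/E = 3.1420 pm
Compton shift: Δλ = λ_C(1 - cos(71°)) = 1.6364 pm
Final wavelength: λ' = 3.1420 + 1.6364 = 4.7784 pm
Final photon energy: E' = hc/λ' = 259.4678 keV

Electron kinetic energy:
K_e = E - E' = 394.6000 - 259.4678 = 135.1322 keV

(Intermediate values are shown rounded; full precision is carried through to the final answer.)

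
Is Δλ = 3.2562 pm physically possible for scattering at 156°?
No, inconsistent

Calculate the expected shift for θ = 156°:

Δλ_expected = λ_C(1 - cos(156°))
Δλ_expected = 2.4263 × (1 - cos(156°))
Δλ_expected = 2.4263 × 1.9135
Δλ_expected = 4.6429 pm

Given shift: 3.2562 pm
Expected shift: 4.6429 pm
Difference: 1.3867 pm

The values do not match. The given shift corresponds to θ ≈ 110.0°, not 156°.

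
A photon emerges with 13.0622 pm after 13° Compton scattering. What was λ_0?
13.0000 pm

From λ' = λ + Δλ, we have λ = λ' - Δλ

First calculate the Compton shift:
Δλ = λ_C(1 - cos θ)
Δλ = 2.4263 × (1 - cos(13°))
Δλ = 2.4263 × 0.0256
Δλ = 0.0622 pm

Initial wavelength:
λ = λ' - Δλ
λ = 13.0622 - 0.0622
λ = 13.0000 pm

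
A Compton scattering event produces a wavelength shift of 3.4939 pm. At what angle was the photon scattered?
116.10°

From the Compton formula Δλ = λ_C(1 - cos θ), we can solve for θ:

cos θ = 1 - Δλ/λ_C

Given:
- Δλ = 3.4939 pm
- λ_C = h/(m_e·c) ≈ 2.42631024 pm

cos θ = 1 - 3.4939/2.42631024
cos θ = 1 - 1.440005
cos θ = -0.440005

θ = arccos(-0.440005)
θ = 116.10°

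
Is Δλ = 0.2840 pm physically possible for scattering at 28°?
Yes, consistent

Calculate the expected shift for θ = 28°:

Δλ_expected = λ_C(1 - cos(28°))
Δλ_expected = 2.4263 × (1 - cos(28°))
Δλ_expected = 2.4263 × 0.1171
Δλ_expected = 0.2840 pm

Given shift: 0.2840 pm
Expected shift: 0.2840 pm
Difference: 0.0000 pm

The values match. This is consistent with Compton scattering at the stated angle.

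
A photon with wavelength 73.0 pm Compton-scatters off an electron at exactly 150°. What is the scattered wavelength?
77.5276 pm

Using the Compton formula: λ' = λ + λ_C(1 − cos θ)

For θ = 150°, cos θ = -√3/2 (exact) ≈ -0.8660, so:
1 − cos 150° = 1 − (-√3/2) ≈ 1.8660

Δλ = λ_C × 1.8660 = 2.4263 × 1.8660 = 4.5276 pm

λ' = 73.0 + 4.5276 = 77.5276 pm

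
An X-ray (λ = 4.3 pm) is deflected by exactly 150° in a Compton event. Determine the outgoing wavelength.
8.8276 pm

Using the Compton formula: λ' = λ + λ_C(1 − cos θ)

For θ = 150°, cos θ = -√3/2 (exact) ≈ -0.8660, so:
1 − cos 150° = 1 − (-√3/2) ≈ 1.8660

Δλ = λ_C × 1.8660 = 2.4263 × 1.8660 = 4.5276 pm

λ' = 4.3 + 4.5276 = 8.8276 pm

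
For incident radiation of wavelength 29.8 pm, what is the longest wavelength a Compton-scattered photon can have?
34.6526 pm (at θ = 180°)

The Compton shift is Δλ = λ_C(1 − cos θ).

Since cos θ ranges from −1 to 1, the factor (1 − cos θ) ranges from 0 to 2; the maximum shift occurs at θ = 180° (backscattering):
Δλ_max = 2λ_C = 2 × 2.4263 pm = 4.8526 pm

Maximum scattered wavelength:
λ'_max = λ₀ + Δλ_max = 29.8 + 4.8526 = 34.6526 pm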